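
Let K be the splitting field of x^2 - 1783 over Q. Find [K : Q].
[K : Q] = 2

f(x) = x^2 - 1783 factors as (x - √1783)(x + √1783). The splitting field is K = Q(√1783). Since 1783 is squarefree and > 1, it is not a perfect square, so x^2 - 1783 is irreducible over Q and [Q(√1783) : Q] = 2. Hence [K : Q] = 2.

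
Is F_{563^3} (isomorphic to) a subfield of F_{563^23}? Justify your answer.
No: F_{563^3} is not a subfield of F_{563^23}

F_{p^m} embeds in F_{p^n} iff m | n. Here 3 ∤ 23 (since 23 = 7·3 + 2 with remainder 2 ≠ 0), so F_{563^3} is not a subfield of F_{563^23}. Equivalently: if it were, the tower law would give 3 = [F_{563^3}:F_563] dividing [F_{563^23}:F_563] = 23, contradiction.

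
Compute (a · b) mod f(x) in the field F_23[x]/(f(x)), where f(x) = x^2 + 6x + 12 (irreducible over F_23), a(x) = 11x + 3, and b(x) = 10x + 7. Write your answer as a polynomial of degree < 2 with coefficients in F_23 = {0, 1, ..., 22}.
a · b ≡ 22x + 12 (mod f(x))

Multiply in F_23[x]: a(x)·b(x) = (11x + 3)·(10x + 7) = 18x^2 + 15x + 21. This has degree ≥ 2, so divide by f(x) over F_23: 18x^2 + 15x + 21 = (18)·(x^2 + 6x + 12) + (22x + 12). Hence a·b ≡ 22x + 12 (mod f). (F_23[x]/(f) is a field with 23^2 = 529 elements since f is irreducible of degree 2.)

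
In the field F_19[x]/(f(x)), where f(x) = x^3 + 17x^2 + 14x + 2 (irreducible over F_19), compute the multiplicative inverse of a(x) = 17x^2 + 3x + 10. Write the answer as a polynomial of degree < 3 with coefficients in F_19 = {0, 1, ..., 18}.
a(x)^(-1) ≡ x^2 + 10x + 13 (mod f(x))

Since f is irreducible over F_19, F_19[x]/(f) is a field and a(x) ≠ 0 has an inverse. Apply the extended Euclidean algorithm to f(x) and a(x) in F_19[x]: f(x) = (9x + 5)·a(x) + (4x + 9);  a(x) = (9x + 9)·(4x + 9) + (5). The last nonzero remainder is the constant 5 = gcd(f, a) in F_19. Back-substituting through the division chain expresses 5 = s(x)·a(x) + t(x)·f(x) with s(x) ≡ 5x^2 + 12x + 8 (mod f), so (5x^2 + 12x + 8)·a(x) ≡ 5 (mod f). Multiplying by 5^(-1) ≡ 4 in F_19 gives a(x)^(-1) ≡ 4·(5x^2 + 12x + 8) ≡ x^2 + 10x + 13 (mod f). Check: (17x^2 + 3x + 10)·(x^2 + 10x + 13) = 17x^4 + 2x^3 + 14x^2 + 6x + 16 ≡ 1 (mod x^3 + 17x^2 + 14x + 2).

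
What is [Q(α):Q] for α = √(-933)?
[Q(α):Q] = 2

[Q(α):Q] equals the degree of the minimal polynomial of α. Here α^2 = -933 and x^2 + 933 is irreducible (d = -933 is squarefree, ≠ 1, hence not a square), so deg(m_α) = 2. Thus [Q(α):Q] = 2.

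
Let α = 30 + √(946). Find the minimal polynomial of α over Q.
m_α(x) = x^2 - 60x - 46

From α - 30 = √(946), squaring gives (α - 30)^2 = 946, i.e. α^2 - 60α + 900 = 946, so α^2 - 60α - 46 = 0. The discriminant of x^2 - 60x - 46 is (-60)^2 - 4·(-46) = 3600 + 184 = 3784, and 4·(946) is not a perfect square in Q since 946 is squarefree and ≠ 1. Hence x^2 - 60x - 46 is irreducible over Q and is the minimal polynomial of α.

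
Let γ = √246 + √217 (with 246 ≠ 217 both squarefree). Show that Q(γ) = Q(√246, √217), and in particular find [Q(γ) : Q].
[Q(γ) : Q] = 4 (equivalently, Q(γ) = Q(√246, √217))

Obviously Q(γ) ⊆ Q(√246, √217), and [Q(√246, √217):Q] = 4 (since 246, 217 are distinct squarefree integers > 1 with 53382 not a perfect square). To show equality we compute the minimal polynomial of γ. From γ = √246 + √217: γ^2 = 246 + 2√(53382) + 217 = 463 + 2√(53382), so γ^2 - 463 = 2√(53382); squaring, (γ^2 - 463)^2 = 4·53382, i.e. γ^4 - 926γ^2 + 214369 - 213528 = 0, i.e. γ^4 - 926γ^2 + 841 = 0. So γ is a root of x^4 - 926x^2 + 841. This polynomial is irreducible over Q: it has no rational root (each ±√246 ± √217 is irrational), and any factorization into two quadratics over Q would force √(53382) ∈ Q (pairing opposite roots) or √246, √217 ∈ Q (other pairings), all impossible. Hence [Q(γ):Q] = 4 = [Q(√246, √217):Q], so Q(γ) = Q(√246, √217).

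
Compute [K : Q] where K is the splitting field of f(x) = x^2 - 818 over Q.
[K : Q] = 2

f(x) = x^2 - 818 factors as (x - √818)(x + √818). The splitting field is K = Q(√818). Since 818 is squarefree and > 1, it is not a perfect square, so x^2 - 818 is irreducible over Q and [Q(√818) : Q] = 2. Hence [K : Q] = 2.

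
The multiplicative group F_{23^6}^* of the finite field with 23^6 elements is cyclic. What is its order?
|F_{23^6}^*| = 148035888

F_{23^6} has 23^6 = 148035889 elements; its multiplicative group consists of all nonzero elements, so |F_{23^6}^*| = 148035889 - 1 = 148035888. (It is cyclic since any finite subgroup of the multiplicative group of a field is cyclic.)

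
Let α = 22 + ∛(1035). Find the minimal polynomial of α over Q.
m_α(x) = x^3 - 66x^2 + 1452x - 11683

Set β = α - 22 = ∛(1035), so β^3 = 1035. Then (α - 22)^3 - 1035 = 0, i.e. α is a root of g(x) = (x - 22)^3 - 1035 = x^3 - 66x^2 + 1452x - 11683. Since g(x) = h(x - 22) where h(x) = x^3 - 1035, and h is irreducible over Q (because 1035 is not a perfect cube, so h has no rational root, and a monic cubic with no rational root is irreducible), g is also irreducible (irreducibility is preserved under the substitution x → x - 22). Hence m_α(x) = x^3 - 66x^2 + 1452x - 11683.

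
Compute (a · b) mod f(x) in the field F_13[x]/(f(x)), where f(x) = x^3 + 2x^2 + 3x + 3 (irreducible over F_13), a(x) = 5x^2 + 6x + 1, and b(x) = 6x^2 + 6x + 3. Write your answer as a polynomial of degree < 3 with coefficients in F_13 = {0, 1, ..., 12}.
a · b ≡ 7x^2 + 7x + 11 (mod f(x))

Multiply in F_13[x]: a(x)·b(x) = (5x^2 + 6x + 1)·(6x^2 + 6x + 3) = 4x^4 + x^3 + 5x^2 + 11x + 3. This has degree ≥ 3, so divide by f(x) over F_13: 4x^4 + x^3 + 5x^2 + 11x + 3 = (4x + 6)·(x^3 + 2x^2 + 3x + 3) + (7x^2 + 7x + 11). Hence a·b ≡ 7x^2 + 7x + 11 (mod f). (F_13[x]/(f) is a field with 13^3 = 2197 elements since f is irreducible of degree 3.)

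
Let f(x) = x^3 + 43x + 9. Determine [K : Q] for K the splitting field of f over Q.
[K : Q] = 6

By the rational root test, any rational root of the monic integer polynomial f(x) = x^3 + 43x + 9 must be an integer dividing the constant term 9, i.e. one of ±{1, 3, 9}. Evaluating: f(1) = 53, f(-1) = -35, f(3) = 165, f(-3) = -147, f(9) = 1125, f(-9) = -1107; none is 0, so f has no rational root and is therefore irreducible over Q (a cubic with no linear factor over a field is irreducible). For an irreducible cubic, the Galois group is A_3 or S_3 according as the discriminant disc(f) = -4a^3 - 27b^2 = -4·(43)^3 - 27·(9)^2 = -320215 is or is not a square in Q. Here disc(f) = -320215 is not a perfect square in Q, so the Galois group of f over Q is not contained in A_3 and must be all of S_3. The splitting field has degree |S_3| = 6 over Q, so [K : Q] = 6.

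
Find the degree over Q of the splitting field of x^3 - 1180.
[K : Q] = 6

The roots of x^3 - 1180 are ∛1180, ω∛1180, ω^2∛1180 where ω = e^(2πi/3) is a primitive cube root of unity, so K = Q(∛1180, ω). Now [Q(∛1180):Q] = 3 (since 1180 is not a perfect cube, x^3 - 1180 is irreducible) and [Q(ω):Q] = 2. Both 2 and 3 divide [K:Q], and [K:Q] ≤ 3·2 = 6, so [K:Q] = 6. (Equivalently: Q(∛1180) ⊂ R but ω ∉ R, so [K : Q(∛1180)] = 2.)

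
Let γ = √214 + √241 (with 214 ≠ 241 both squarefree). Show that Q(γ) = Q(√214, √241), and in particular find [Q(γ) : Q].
[Q(γ) : Q] = 4 (equivalently, Q(γ) = Q(√214, √241))

Obviously Q(γ) ⊆ Q(√214, √241), and [Q(√214, √241):Q] = 4 (since 214, 241 are distinct squarefree integers > 1 with 51574 not a perfect square). To show equality we compute the minimal polynomial of γ. From γ = √214 + √241: γ^2 = 214 + 2√(51574) + 241 = 455 + 2√(51574), so γ^2 - 455 = 2√(51574); squaring, (γ^2 - 455)^2 = 4·51574, i.e. γ^4 - 910γ^2 + 207025 - 206296 = 0, i.e. γ^4 - 910γ^2 + 729 = 0. So γ is a root of x^4 - 910x^2 + 729. This polynomial is irreducible over Q: it has no rational root (each ±√214 ± √241 is irrational), and any factorization into two quadratics over Q would force √(51574) ∈ Q (pairing opposite roots) or √214, √241 ∈ Q (other pairings), all impossible. Hence [Q(γ):Q] = 4 = [Q(√214, √241):Q], so Q(γ) = Q(√214, √241).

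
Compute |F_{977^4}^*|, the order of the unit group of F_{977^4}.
|F_{977^4}^*| = 911125611840

F_{977^4} has 977^4 = 911125611841 elements; its multiplicative group consists of all nonzero elements, so |F_{977^4}^*| = 911125611841 - 1 = 911125611840. (It is cyclic since any finite subgroup of the multiplicative group of a field is cyclic.)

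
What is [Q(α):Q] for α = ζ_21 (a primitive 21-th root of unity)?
[Q(α):Q] = 12

The minimal polynomial of ζ_21 over Q is the 21-th cyclotomic polynomial Φ_21(x), which is irreducible over Q and has degree φ(21) = 12. Hence [Q(α):Q] = φ(21) = 12.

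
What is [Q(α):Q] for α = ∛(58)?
[Q(α):Q] = 3

The minimal polynomial of α is x^3 - 58, irreducible over Q since 58 is not a perfect cube (so x^3 - 58 has no rational root). Hence [Q(α):Q] = deg(m_α) = 3.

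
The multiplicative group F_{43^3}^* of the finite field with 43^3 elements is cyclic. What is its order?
|F_{43^3}^*| = 79506

F_{43^3} has 43^3 = 79507 elements; its multiplicative group consists of all nonzero elements, so |F_{43^3}^*| = 79507 - 1 = 79506. (It is cyclic since any finite subgroup of the multiplicative group of a field is cyclic.)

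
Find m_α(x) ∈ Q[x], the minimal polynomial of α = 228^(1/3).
m_α(x) = x^3 - 228

α satisfies α^3 = 228, so x^3 - 228 annihilates α. By the rational root test, a rational root p/q (in lowest terms) of x^3 - 228 would satisfy p^3 = 228 q^3, forcing q = 1 and p^3 = 228; but 228 is not a perfect cube, contradiction. A monic cubic over Q with no rational root is irreducible (any nontrivial factorization would include a linear factor). Hence x^3 - 228 is the minimal polynomial of α, and in particular [Q(α):Q] = 3.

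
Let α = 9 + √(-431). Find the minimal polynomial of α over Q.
m_α(x) = x^2 - 18x + 512

From α - 9 = √(-431), squaring gives (α - 9)^2 = -431, i.e. α^2 - 18α + 81 = -431, so α^2 - 18α + 512 = 0. The discriminant of x^2 - 18x + 512 is (-18)^2 - 4·(512) = 324 - 2048 = -1724, and 4·(-431) is not a perfect square in Q since -431 is squarefree and ≠ 1. Hence x^2 - 18x + 512 is irreducible over Q and is the minimal polynomial of α.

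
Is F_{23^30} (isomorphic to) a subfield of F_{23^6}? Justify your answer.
No: F_{23^30} is not a subfield of F_{23^6}

F_{p^m} embeds in F_{p^n} iff m | n. Here 30 ∤ 6 (since 6 = 0·30 + 6 with remainder 6 ≠ 0), so F_{23^30} is not a subfield of F_{23^6}. Equivalently: if it were, the tower law would give 30 = [F_{23^30}:F_23] dividing [F_{23^6}:F_23] = 6, contradiction.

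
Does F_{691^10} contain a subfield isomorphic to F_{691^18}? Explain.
No: F_{691^18} is not a subfield of F_{691^10}

F_{p^m} embeds in F_{p^n} iff m | n. Here 18 ∤ 10 (since 10 = 0·18 + 10 with remainder 10 ≠ 0), so F_{691^18} is not a subfield of F_{691^10}. Equivalently: if it were, the tower law would give 18 = [F_{691^18}:F_691] dividing [F_{691^10}:F_691] = 10, contradiction.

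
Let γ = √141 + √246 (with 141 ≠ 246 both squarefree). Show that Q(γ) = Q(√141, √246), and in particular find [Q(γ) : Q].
[Q(γ) : Q] = 4 (equivalently, Q(γ) = Q(√141, √246))

Obviously Q(γ) ⊆ Q(√141, √246), and [Q(√141, √246):Q] = 4 (since 141, 246 are distinct squarefree integers > 1 with 34686 not a perfect square). To show equality we compute the minimal polynomial of γ. From γ = √141 + √246: γ^2 = 141 + 2√(34686) + 246 = 387 + 2√(34686), so γ^2 - 387 = 2√(34686); squaring, (γ^2 - 387)^2 = 4·34686, i.e. γ^4 - 774γ^2 + 149769 - 138744 = 0, i.e. γ^4 - 774γ^2 + 11025 = 0. So γ is a root of x^4 - 774x^2 + 11025. This polynomial is irreducible over Q: it has no rational root (each ±√141 ± √246 is irrational), and any factorization into two quadratics over Q would force √(34686) ∈ Q (pairing opposite roots) or √141, √246 ∈ Q (other pairings), all impossible. Hence [Q(γ):Q] = 4 = [Q(√141, √246):Q], so Q(γ) = Q(√141, √246).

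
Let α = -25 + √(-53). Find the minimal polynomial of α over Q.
m_α(x) = x^2 + 50x + 678

From α + 25 = √(-53), squaring gives (α + 25)^2 = -53, i.e. α^2 + 50α + 625 = -53, so α^2 + 50α + 678 = 0. The discriminant of x^2 + 50x + 678 is (50)^2 - 4·(678) = 2500 - 2712 = -212, and 4·(-53) is not a perfect square in Q since -53 is squarefree and ≠ 1. Hence x^2 + 50x + 678 is irreducible over Q and is the minimal polynomial of α.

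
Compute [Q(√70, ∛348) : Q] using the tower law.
[Q(√70, ∛348) : Q] = 6

Let L = Q(√70, ∛348). Since Q(√70) ⊂ L and [Q(√70):Q] = 2, the tower law gives 2 | [L:Q]. Likewise Q(∛348) ⊂ L with [Q(∛348):Q] = 3 (because 348 is not a perfect cube), so 3 | [L:Q]. As gcd(2,3) = 1, [L:Q] is divisible by 6. Conversely L is generated over Q by √70 and ∛348, so [L:Q] ≤ 2·3 = 6. Therefore [Q(√70, ∛348) : Q] = 6.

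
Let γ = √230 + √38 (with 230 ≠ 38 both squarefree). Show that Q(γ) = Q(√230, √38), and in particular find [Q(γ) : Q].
[Q(γ) : Q] = 4 (equivalently, Q(γ) = Q(√230, √38))

Obviously Q(γ) ⊆ Q(√230, √38), and [Q(√230, √38):Q] = 4 (since 230, 38 are distinct squarefree integers > 1 with 8740 not a perfect square). To show equality we compute the minimal polynomial of γ. From γ = √230 + √38: γ^2 = 230 + 2√(8740) + 38 = 268 + 2√(8740), so γ^2 - 268 = 2√(8740); squaring, (γ^2 - 268)^2 = 4·8740, i.e. γ^4 - 536γ^2 + 71824 - 34960 = 0, i.e. γ^4 - 536γ^2 + 36864 = 0. So γ is a root of x^4 - 536x^2 + 36864. This polynomial is irreducible over Q: it has no rational root (each ±√230 ± √38 is irrational), and any factorization into two quadratics over Q would force √(8740) ∈ Q (pairing opposite roots) or √230, √38 ∈ Q (other pairings), all impossible. Hence [Q(γ):Q] = 4 = [Q(√230, √38):Q], so Q(γ) = Q(√230, √38).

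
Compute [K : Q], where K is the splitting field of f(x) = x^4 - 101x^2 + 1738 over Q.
[K : Q] = 4

Solving the quadratic in x^2: x^2 = (101 ± √(101^2 - 4·1738))/2 = (101 ± √3249)/2 = (101 ± 57)/2, giving x^2 = 79 or x^2 = 22. So f(x) = (x^2 - 79)(x^2 - 22) and the roots of f are ±√79, ±√22. Hence the splitting field is K = Q(√79, √22). Since 79 and 22 are distinct squarefree integers > 1, their product 1738 is not a perfect square, so √22 ∉ Q(√79). By the tower law [K:Q] = [Q(√79,√22):Q(√79)] · [Q(√79):Q] = 2 · 2 = 4.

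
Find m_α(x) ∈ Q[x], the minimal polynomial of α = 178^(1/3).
m_α(x) = x^3 - 178

α satisfies α^3 = 178, so x^3 - 178 annihilates α. By the rational root test, a rational root p/q (in lowest terms) of x^3 - 178 would satisfy p^3 = 178 q^3, forcing q = 1 and p^3 = 178; but 178 is not a perfect cube, contradiction. A monic cubic over Q with no rational root is irreducible (any nontrivial factorization would include a linear factor). Hence x^3 - 178 is the minimal polynomial of α, and in particular [Q(α):Q] = 3.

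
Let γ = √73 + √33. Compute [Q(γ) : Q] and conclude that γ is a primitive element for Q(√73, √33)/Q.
[Q(γ) : Q] = 4 (equivalently, Q(γ) = Q(√73, √33))

Obviously Q(γ) ⊆ Q(√73, √33), and [Q(√73, √33):Q] = 4 (since 73, 33 are distinct squarefree integers > 1 with 2409 not a perfect square). To show equality we compute the minimal polynomial of γ. From γ = √73 + √33: γ^2 = 73 + 2√(2409) + 33 = 106 + 2√(2409), so γ^2 - 106 = 2√(2409); squaring, (γ^2 - 106)^2 = 4·2409, i.e. γ^4 - 212γ^2 + 11236 - 9636 = 0, i.e. γ^4 - 212γ^2 + 1600 = 0. So γ is a root of x^4 - 212x^2 + 1600. This polynomial is irreducible over Q: it has no rational root (each ±√73 ± √33 is irrational), and any factorization into two quadratics over Q would force √(2409) ∈ Q (pairing opposite roots) or √73, √33 ∈ Q (other pairings), all impossible. Hence [Q(γ):Q] = 4 = [Q(√73, √33):Q], so Q(γ) = Q(√73, √33).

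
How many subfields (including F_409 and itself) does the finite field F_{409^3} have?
F_{409^3} has 2 subfields

The subfields of F_{p^n} are exactly the fields F_{p^d} for d | n (each is the fixed field of the unique index-d subgroup of Gal(F_{p^n}/F_p) ≅ Z/nZ). The divisors of n = 3 are {1, 3}, giving 2 subfields: F_{409^1}, F_{409^3}.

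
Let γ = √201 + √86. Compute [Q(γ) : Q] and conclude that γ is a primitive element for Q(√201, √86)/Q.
[Q(γ) : Q] = 4 (equivalently, Q(γ) = Q(√201, √86))

Obviously Q(γ) ⊆ Q(√201, √86), and [Q(√201, √86):Q] = 4 (since 201, 86 are distinct squarefree integers > 1 with 17286 not a perfect square). To show equality we compute the minimal polynomial of γ. From γ = √201 + √86: γ^2 = 201 + 2√(17286) + 86 = 287 + 2√(17286), so γ^2 - 287 = 2√(17286); squaring, (γ^2 - 287)^2 = 4·17286, i.e. γ^4 - 574γ^2 + 82369 - 69144 = 0, i.e. γ^4 - 574γ^2 + 13225 = 0. So γ is a root of x^4 - 574x^2 + 13225. This polynomial is irreducible over Q: it has no rational root (each ±√201 ± √86 is irrational), and any factorization into two quadratics over Q would force √(17286) ∈ Q (pairing opposite roots) or √201, √86 ∈ Q (other pairings), all impossible. Hence [Q(γ):Q] = 4 = [Q(√201, √86):Q], so Q(γ) = Q(√201, √86).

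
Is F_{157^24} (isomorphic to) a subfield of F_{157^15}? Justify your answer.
No: F_{157^24} is not a subfield of F_{157^15}

F_{p^m} embeds in F_{p^n} iff m | n. Here 24 ∤ 15 (since 15 = 0·24 + 15 with remainder 15 ≠ 0), so F_{157^24} is not a subfield of F_{157^15}. Equivalently: if it were, the tower law would give 24 = [F_{157^24}:F_157] dividing [F_{157^15}:F_157] = 15, contradiction.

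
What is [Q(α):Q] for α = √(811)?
[Q(α):Q] = 2

[Q(α):Q] equals the degree of the minimal polynomial of α. Here α^2 = 811 and x^2 - 811 is irreducible (d = 811 is squarefree, ≠ 1, hence not a square), so deg(m_α) = 2. Thus [Q(α):Q] = 2.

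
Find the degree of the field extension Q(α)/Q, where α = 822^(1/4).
[Q(α):Q] = 4

α is a root of x^4 - 822. By Eisenstein's criterion at the prime p = 2 (which divides the constant term 822 but p^2 = 4 does not, since 822 is squarefree), x^4 - 822 is irreducible over Q. Hence [Q(α):Q] = 4.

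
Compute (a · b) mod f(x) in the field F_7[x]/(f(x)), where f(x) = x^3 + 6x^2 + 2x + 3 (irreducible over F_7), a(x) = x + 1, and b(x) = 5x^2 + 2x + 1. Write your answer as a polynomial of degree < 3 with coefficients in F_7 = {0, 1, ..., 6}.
a · b ≡ 5x^2 (mod f(x))

Multiply in F_7[x]: a(x)·b(x) = (x + 1)·(5x^2 + 2x + 1) = 5x^3 + 3x + 1. This has degree ≥ 3, so divide by f(x) over F_7: 5x^3 + 3x + 1 = (5)·(x^3 + 6x^2 + 2x + 3) + (5x^2). Hence a·b ≡ 5x^2 (mod f). (F_7[x]/(f) is a field with 7^3 = 343 elements since f is irreducible of degree 3.)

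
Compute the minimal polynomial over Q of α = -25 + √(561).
m_α(x) = x^2 + 50x + 64

From α + 25 = √(561), squaring gives (α + 25)^2 = 561, i.e. α^2 + 50α + 625 = 561, so α^2 + 50α + 64 = 0. The discriminant of x^2 + 50x + 64 is (50)^2 - 4·(64) = 2500 - 256 = 2244, and 4·(561) is not a perfect square in Q since 561 is squarefree and ≠ 1. Hence x^2 + 50x + 64 is irreducible over Q and is the minimal polynomial of α.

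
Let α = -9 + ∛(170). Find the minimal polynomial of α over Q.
m_α(x) = x^3 + 27x^2 + 243x + 559

Set β = α + 9 = ∛(170), so β^3 = 170. Then (α + 9)^3 - 170 = 0, i.e. α is a root of g(x) = (x + 9)^3 - 170 = x^3 + 27x^2 + 243x + 559. Since g(x) = h(x + 9) where h(x) = x^3 - 170, and h is irreducible over Q (because 170 is not a perfect cube, so h has no rational root, and a monic cubic with no rational root is irreducible), g is also irreducible (irreducibility is preserved under the substitution x → x + 9). Hence m_α(x) = x^3 + 27x^2 + 243x + 559.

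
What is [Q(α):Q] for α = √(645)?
[Q(α):Q] = 2

[Q(α):Q] equals the degree of the minimal polynomial of α. Here α^2 = 645 and x^2 - 645 is irreducible (d = 645 is squarefree, ≠ 1, hence not a square), so deg(m_α) = 2. Thus [Q(α):Q] = 2.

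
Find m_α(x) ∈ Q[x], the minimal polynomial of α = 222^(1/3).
m_α(x) = x^3 - 222

α satisfies α^3 = 222, so x^3 - 222 annihilates α. By the rational root test, a rational root p/q (in lowest terms) of x^3 - 222 would satisfy p^3 = 222 q^3, forcing q = 1 and p^3 = 222; but 222 is not a perfect cube, contradiction. A monic cubic over Q with no rational root is irreducible (any nontrivial factorization would include a linear factor). Hence x^3 - 222 is the minimal polynomial of α, and in particular [Q(α):Q] = 3.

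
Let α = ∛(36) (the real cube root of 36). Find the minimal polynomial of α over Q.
m_α(x) = x^3 - 36

α satisfies α^3 = 36, so x^3 - 36 annihilates α. By the rational root test, a rational root p/q (in lowest terms) of x^3 - 36 would satisfy p^3 = 36 q^3, forcing q = 1 and p^3 = 36; but 36 is not a perfect cube, contradiction. A monic cubic over Q with no rational root is irreducible (any nontrivial factorization would include a linear factor). Hence x^3 - 36 is the minimal polynomial of α, and in particular [Q(α):Q] = 3.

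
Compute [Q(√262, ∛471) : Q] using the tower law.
[Q(√262, ∛471) : Q] = 6

Let L = Q(√262, ∛471). Since Q(√262) ⊂ L and [Q(√262):Q] = 2, the tower law gives 2 | [L:Q]. Likewise Q(∛471) ⊂ L with [Q(∛471):Q] = 3 (because 471 is not a perfect cube), so 3 | [L:Q]. As gcd(2,3) = 1, [L:Q] is divisible by 6. Conversely L is generated over Q by √262 and ∛471, so [L:Q] ≤ 2·3 = 6. Therefore [Q(√262, ∛471) : Q] = 6.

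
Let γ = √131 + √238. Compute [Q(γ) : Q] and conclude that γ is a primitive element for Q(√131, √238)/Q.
[Q(γ) : Q] = 4 (equivalently, Q(γ) = Q(√131, √238))

Obviously Q(γ) ⊆ Q(√131, √238), and [Q(√131, √238):Q] = 4 (since 131, 238 are distinct squarefree integers > 1 with 31178 not a perfect square). To show equality we compute the minimal polynomial of γ. From γ = √131 + √238: γ^2 = 131 + 2√(31178) + 238 = 369 + 2√(31178), so γ^2 - 369 = 2√(31178); squaring, (γ^2 - 369)^2 = 4·31178, i.e. γ^4 - 738γ^2 + 136161 - 124712 = 0, i.e. γ^4 - 738γ^2 + 11449 = 0. So γ is a root of x^4 - 738x^2 + 11449. This polynomial is irreducible over Q: it has no rational root (each ±√131 ± √238 is irrational), and any factorization into two quadratics over Q would force √(31178) ∈ Q (pairing opposite roots) or √131, √238 ∈ Q (other pairings), all impossible. Hence [Q(γ):Q] = 4 = [Q(√131, √238):Q], so Q(γ) = Q(√131, √238).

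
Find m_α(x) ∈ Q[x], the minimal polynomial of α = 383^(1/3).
m_α(x) = x^3 - 383

α satisfies α^3 = 383, so x^3 - 383 annihilates α. By the rational root test, a rational root p/q (in lowest terms) of x^3 - 383 would satisfy p^3 = 383 q^3, forcing q = 1 and p^3 = 383; but 383 is not a perfect cube, contradiction. A monic cubic over Q with no rational root is irreducible (any nontrivial factorization would include a linear factor). Hence x^3 - 383 is the minimal polynomial of α, and in particular [Q(α):Q] = 3.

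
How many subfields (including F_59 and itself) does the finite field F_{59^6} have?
F_{59^6} has 4 subfields

The subfields of F_{p^n} are exactly the fields F_{p^d} for d | n (each is the fixed field of the unique index-d subgroup of Gal(F_{p^n}/F_p) ≅ Z/nZ). The divisors of n = 6 are {1, 2, 3, 6}, giving 4 subfields: F_{59^1}, F_{59^2}, F_{59^3}, F_{59^6}.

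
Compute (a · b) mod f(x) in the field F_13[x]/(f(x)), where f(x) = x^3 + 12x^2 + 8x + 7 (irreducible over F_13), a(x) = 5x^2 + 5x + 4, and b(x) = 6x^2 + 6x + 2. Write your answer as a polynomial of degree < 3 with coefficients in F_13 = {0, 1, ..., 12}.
a · b ≡ 5x^2 + x + 2 (mod f(x))

Multiply in F_13[x]: a(x)·b(x) = (5x^2 + 5x + 4)·(6x^2 + 6x + 2) = 4x^4 + 8x^3 + 12x^2 + 8x + 8. This has degree ≥ 3, so divide by f(x) over F_13: 4x^4 + 8x^3 + 12x^2 + 8x + 8 = (4x + 12)·(x^3 + 12x^2 + 8x + 7) + (5x^2 + x + 2). Hence a·b ≡ 5x^2 + x + 2 (mod f). (F_13[x]/(f) is a field with 13^3 = 2197 elements since f is irreducible of degree 3.)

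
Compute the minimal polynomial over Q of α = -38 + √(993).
m_α(x) = x^2 + 76x + 451

From α + 38 = √(993), squaring gives (α + 38)^2 = 993, i.e. α^2 + 76α + 1444 = 993, so α^2 + 76α + 451 = 0. The discriminant of x^2 + 76x + 451 is (76)^2 - 4·(451) = 5776 - 1804 = 3972, and 4·(993) is not a perfect square in Q since 993 is squarefree and ≠ 1. Hence x^2 + 76x + 451 is irreducible over Q and is the minimal polynomial of α.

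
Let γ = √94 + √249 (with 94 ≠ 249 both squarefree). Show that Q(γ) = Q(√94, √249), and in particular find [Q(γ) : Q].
[Q(γ) : Q] = 4 (equivalently, Q(γ) = Q(√94, √249))

Obviously Q(γ) ⊆ Q(√94, √249), and [Q(√94, √249):Q] = 4 (since 94, 249 are distinct squarefree integers > 1 with 23406 not a perfect square). To show equality we compute the minimal polynomial of γ. From γ = √94 + √249: γ^2 = 94 + 2√(23406) + 249 = 343 + 2√(23406), so γ^2 - 343 = 2√(23406); squaring, (γ^2 - 343)^2 = 4·23406, i.e. γ^4 - 686γ^2 + 117649 - 93624 = 0, i.e. γ^4 - 686γ^2 + 24025 = 0. So γ is a root of x^4 - 686x^2 + 24025. This polynomial is irreducible over Q: it has no rational root (each ±√94 ± √249 is irrational), and any factorization into two quadratics over Q would force √(23406) ∈ Q (pairing opposite roots) or √94, √249 ∈ Q (other pairings), all impossible. Hence [Q(γ):Q] = 4 = [Q(√94, √249):Q], so Q(γ) = Q(√94, √249).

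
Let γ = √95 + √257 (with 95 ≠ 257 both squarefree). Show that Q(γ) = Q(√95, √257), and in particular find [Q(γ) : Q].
[Q(γ) : Q] = 4 (equivalently, Q(γ) = Q(√95, √257))

Obviously Q(γ) ⊆ Q(√95, √257), and [Q(√95, √257):Q] = 4 (since 95, 257 are distinct squarefree integers > 1 with 24415 not a perfect square). To show equality we compute the minimal polynomial of γ. From γ = √95 + √257: γ^2 = 95 + 2√(24415) + 257 = 352 + 2√(24415), so γ^2 - 352 = 2√(24415); squaring, (γ^2 - 352)^2 = 4·24415, i.e. γ^4 - 704γ^2 + 123904 - 97660 = 0, i.e. γ^4 - 704γ^2 + 26244 = 0. So γ is a root of x^4 - 704x^2 + 26244. This polynomial is irreducible over Q: it has no rational root (each ±√95 ± √257 is irrational), and any factorization into two quadratics over Q would force √(24415) ∈ Q (pairing opposite roots) or √95, √257 ∈ Q (other pairings), all impossible. Hence [Q(γ):Q] = 4 = [Q(√95, √257):Q], so Q(γ) = Q(√95, √257).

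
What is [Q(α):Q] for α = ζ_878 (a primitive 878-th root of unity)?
[Q(α):Q] = 438

The minimal polynomial of ζ_878 over Q is the 878-th cyclotomic polynomial Φ_878(x), which is irreducible over Q and has degree φ(878) = 438. Hence [Q(α):Q] = φ(878) = 438.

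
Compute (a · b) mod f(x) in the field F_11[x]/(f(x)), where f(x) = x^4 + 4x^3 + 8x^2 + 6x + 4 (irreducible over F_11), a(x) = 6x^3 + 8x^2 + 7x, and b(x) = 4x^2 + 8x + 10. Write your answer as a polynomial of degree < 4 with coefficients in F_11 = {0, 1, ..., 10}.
a · b ≡ 2x^3 + 10x^2 + 4x + 9 (mod f(x))

Multiply in F_11[x]: a(x)·b(x) = (6x^3 + 8x^2 + 7x)·(4x^2 + 8x + 10) = 2x^5 + 3x^4 + 9x^3 + 4x^2 + 4x. This has degree ≥ 4, so divide by f(x) over F_11: 2x^5 + 3x^4 + 9x^3 + 4x^2 + 4x = (2x + 6)·(x^4 + 4x^3 + 8x^2 + 6x + 4) + (2x^3 + 10x^2 + 4x + 9). Hence a·b ≡ 2x^3 + 10x^2 + 4x + 9 (mod f). (F_11[x]/(f) is a field with 11^4 = 14641 elements since f is irreducible of degree 4.)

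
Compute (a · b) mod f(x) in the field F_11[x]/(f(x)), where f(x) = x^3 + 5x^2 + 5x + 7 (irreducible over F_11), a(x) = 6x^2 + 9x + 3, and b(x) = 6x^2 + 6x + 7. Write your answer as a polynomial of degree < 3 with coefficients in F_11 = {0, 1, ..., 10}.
a · b ≡ 10x^2 + 4x + 2 (mod f(x))

Multiply in F_11[x]: a(x)·b(x) = (6x^2 + 9x + 3)·(6x^2 + 6x + 7) = 3x^4 + 2x^3 + 4x^2 + 4x + 10. This has degree ≥ 3, so divide by f(x) over F_11: 3x^4 + 2x^3 + 4x^2 + 4x + 10 = (3x + 9)·(x^3 + 5x^2 + 5x + 7) + (10x^2 + 4x + 2). Hence a·b ≡ 10x^2 + 4x + 2 (mod f). (F_11[x]/(f) is a field with 11^3 = 1331 elements since f is irreducible of degree 3.)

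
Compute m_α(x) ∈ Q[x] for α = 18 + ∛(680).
m_α(x) = x^3 - 54x^2 + 972x - 6512

Set β = α - 18 = ∛(680), so β^3 = 680. Then (α - 18)^3 - 680 = 0, i.e. α is a root of g(x) = (x - 18)^3 - 680 = x^3 - 54x^2 + 972x - 6512. Since g(x) = h(x - 18) where h(x) = x^3 - 680, and h is irreducible over Q (because 680 is not a perfect cube, so h has no rational root, and a monic cubic with no rational root is irreducible), g is also irreducible (irreducibility is preserved under the substitution x → x - 18). Hence m_α(x) = x^3 - 54x^2 + 972x - 6512.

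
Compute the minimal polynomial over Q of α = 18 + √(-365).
m_α(x) = x^2 - 36x + 689

From α - 18 = √(-365), squaring gives (α - 18)^2 = -365, i.e. α^2 - 36α + 324 = -365, so α^2 - 36α + 689 = 0. The discriminant of x^2 - 36x + 689 is (-36)^2 - 4·(689) = 1296 - 2756 = -1460, and 4·(-365) is not a perfect square in Q since -365 is squarefree and ≠ 1. Hence x^2 - 36x + 689 is irreducible over Q and is the minimal polynomial of α.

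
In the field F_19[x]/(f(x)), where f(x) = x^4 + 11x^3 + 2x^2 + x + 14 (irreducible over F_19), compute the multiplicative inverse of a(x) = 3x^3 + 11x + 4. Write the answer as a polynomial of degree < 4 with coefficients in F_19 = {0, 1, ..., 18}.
a(x)^(-1) ≡ 18x^2 + 2x + 18 (mod f(x))

Since f is irreducible over F_19, F_19[x]/(f) is a field and a(x) ≠ 0 has an inverse. Apply the extended Euclidean algorithm to f(x) and a(x) in F_19[x]: f(x) = (13x + 10)·a(x) + (11x^2 + 10x + 12);  a(x) = (2x + 12)·(11x^2 + 10x + 12) + (12). The last nonzero remainder is the constant 12 = gcd(f, a) in F_19. Back-substituting through the division chain expresses 12 = s(x)·a(x) + t(x)·f(x) with s(x) ≡ 7x^2 + 5x + 7 (mod f), so (7x^2 + 5x + 7)·a(x) ≡ 12 (mod f). Multiplying by 12^(-1) ≡ 8 in F_19 gives a(x)^(-1) ≡ 8·(7x^2 + 5x + 7) ≡ 18x^2 + 2x + 18 (mod f). Check: (3x^3 + 11x + 4)·(18x^2 + 2x + 18) = 16x^5 + 6x^4 + 5x^3 + 18x^2 + 16x + 15 ≡ 1 (mod x^4 + 11x^3 + 2x^2 + x + 14).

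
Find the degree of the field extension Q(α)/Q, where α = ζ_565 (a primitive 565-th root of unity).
[Q(α):Q] = 448

The minimal polynomial of ζ_565 over Q is the 565-th cyclotomic polynomial Φ_565(x), which is irreducible over Q and has degree φ(565) = 448. Hence [Q(α):Q] = φ(565) = 448.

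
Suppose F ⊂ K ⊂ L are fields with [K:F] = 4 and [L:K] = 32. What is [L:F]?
[L:F] = 128

The tower law says that for any tower of field extensions F ⊂ K ⊂ L with finite degrees, [L:F] = [L:K] · [K:F]. Here this gives [L:F] = 32 · 4 = 128.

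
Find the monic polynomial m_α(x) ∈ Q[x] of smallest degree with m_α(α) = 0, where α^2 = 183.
m_α(x) = x^2 - 183

α satisfies α^2 - 183 = 0, so x^2 - 183 annihilates α. Since d = 183 is squarefree and ≠ 1, it is not a perfect square in Q, so x^2 - 183 has no rational root and is therefore irreducible over Q (a degree-2 polynomial over a field is irreducible iff it has no root). Hence m_α(x) = x^2 - 183.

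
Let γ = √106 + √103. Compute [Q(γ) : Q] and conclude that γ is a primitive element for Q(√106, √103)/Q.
[Q(γ) : Q] = 4 (equivalently, Q(γ) = Q(√106, √103))

Obviously Q(γ) ⊆ Q(√106, √103), and [Q(√106, √103):Q] = 4 (since 106, 103 are distinct squarefree integers > 1 with 10918 not a perfect square). To show equality we compute the minimal polynomial of γ. From γ = √106 + √103: γ^2 = 106 + 2√(10918) + 103 = 209 + 2√(10918), so γ^2 - 209 = 2√(10918); squaring, (γ^2 - 209)^2 = 4·10918, i.e. γ^4 - 418γ^2 + 43681 - 43672 = 0, i.e. γ^4 - 418γ^2 + 9 = 0. So γ is a root of x^4 - 418x^2 + 9. This polynomial is irreducible over Q: it has no rational root (each ±√106 ± √103 is irrational), and any factorization into two quadratics over Q would force √(10918) ∈ Q (pairing opposite roots) or √106, √103 ∈ Q (other pairings), all impossible. Hence [Q(γ):Q] = 4 = [Q(√106, √103):Q], so Q(γ) = Q(√106, √103).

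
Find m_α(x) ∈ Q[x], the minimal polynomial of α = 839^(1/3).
m_α(x) = x^3 - 839

α satisfies α^3 = 839, so x^3 - 839 annihilates α. By the rational root test, a rational root p/q (in lowest terms) of x^3 - 839 would satisfy p^3 = 839 q^3, forcing q = 1 and p^3 = 839; but 839 is not a perfect cube, contradiction. A monic cubic over Q with no rational root is irreducible (any nontrivial factorization would include a linear factor). Hence x^3 - 839 is the minimal polynomial of α, and in particular [Q(α):Q] = 3.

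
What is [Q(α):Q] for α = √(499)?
[Q(α):Q] = 2

[Q(α):Q] equals the degree of the minimal polynomial of α. Here α^2 = 499 and x^2 - 499 is irreducible (d = 499 is squarefree, ≠ 1, hence not a square), so deg(m_α) = 2. Thus [Q(α):Q] = 2.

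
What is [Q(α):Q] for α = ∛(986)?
[Q(α):Q] = 3

The minimal polynomial of α is x^3 - 986, irreducible over Q since 986 is not a perfect cube (so x^3 - 986 has no rational root). Hence [Q(α):Q] = deg(m_α) = 3.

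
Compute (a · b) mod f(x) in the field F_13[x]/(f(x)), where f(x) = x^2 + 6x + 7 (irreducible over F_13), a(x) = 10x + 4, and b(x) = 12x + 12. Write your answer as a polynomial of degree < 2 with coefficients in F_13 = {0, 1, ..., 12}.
a · b ≡ 7x + 1 (mod f(x))

Multiply in F_13[x]: a(x)·b(x) = (10x + 4)·(12x + 12) = 3x^2 + 12x + 9. This has degree ≥ 2, so divide by f(x) over F_13: 3x^2 + 12x + 9 = (3)·(x^2 + 6x + 7) + (7x + 1). Hence a·b ≡ 7x + 1 (mod f). (F_13[x]/(f) is a field with 13^2 = 169 elements since f is irreducible of degree 2.)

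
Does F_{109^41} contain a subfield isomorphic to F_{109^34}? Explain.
No: F_{109^34} is not a subfield of F_{109^41}

F_{p^m} embeds in F_{p^n} iff m | n. Here 34 ∤ 41 (since 41 = 1·34 + 7 with remainder 7 ≠ 0), so F_{109^34} is not a subfield of F_{109^41}. Equivalently: if it were, the tower law would give 34 = [F_{109^34}:F_109] dividing [F_{109^41}:F_109] = 41, contradiction.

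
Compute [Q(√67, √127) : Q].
[Q(√67, √127) : Q] = 4

[Q(√67):Q] = 2 (min poly x^2 - 67, irreducible since 67 is squarefree > 1). For the top step, suppose √127 ∈ Q(√67), say √127 = c + d√67 with c, d ∈ Q. Squaring: 127 = c^2 + 67d^2 + 2cd√67. Since √67 ∉ Q this forces 2cd = 0. If d = 0 then √127 = c ∈ Q, contradicting 127 squarefree > 1. If c = 0 then 127 = 67d^2, so 67·127 = (67d)^2 is a perfect square in Q — but 67·127 = 8509 is not a perfect square (since 67 and 127 are distinct squarefree integers). Contradiction. Hence √127 ∉ Q(√67), so x^2 - 127 stays irreducible over Q(√67) and [Q(√67, √127) : Q(√67)] = 2. By the tower law, [Q(√67, √127) : Q] = 2 · 2 = 4.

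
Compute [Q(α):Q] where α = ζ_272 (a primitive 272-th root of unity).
[Q(α):Q] = 128

The minimal polynomial of ζ_272 over Q is the 272-th cyclotomic polynomial Φ_272(x), which is irreducible over Q and has degree φ(272) = 128. Hence [Q(α):Q] = φ(272) = 128.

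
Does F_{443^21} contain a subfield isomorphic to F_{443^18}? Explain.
No: F_{443^18} is not a subfield of F_{443^21}

F_{p^m} embeds in F_{p^n} iff m | n. Here 18 ∤ 21 (since 21 = 1·18 + 3 with remainder 3 ≠ 0), so F_{443^18} is not a subfield of F_{443^21}. Equivalently: if it were, the tower law would give 18 = [F_{443^18}:F_443] dividing [F_{443^21}:F_443] = 21, contradiction.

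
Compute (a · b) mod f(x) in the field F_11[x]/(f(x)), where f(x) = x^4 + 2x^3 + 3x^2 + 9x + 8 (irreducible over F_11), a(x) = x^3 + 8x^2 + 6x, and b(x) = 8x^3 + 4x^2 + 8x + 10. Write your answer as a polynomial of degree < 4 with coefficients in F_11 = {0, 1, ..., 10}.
a · b ≡ 5x^3 + 2x^2 + 4x + 1 (mod f(x))

Multiply in F_11[x]: a(x)·b(x) = (x^3 + 8x^2 + 6x)·(8x^3 + 4x^2 + 8x + 10) = 8x^6 + 2x^5 + 10x^3 + 7x^2 + 5x. This has degree ≥ 4, so divide by f(x) over F_11: 8x^6 + 2x^5 + 10x^3 + 7x^2 + 5x = (8x^2 + 8x + 4)·(x^4 + 2x^3 + 3x^2 + 9x + 8) + (5x^3 + 2x^2 + 4x + 1). Hence a·b ≡ 5x^3 + 2x^2 + 4x + 1 (mod f). (F_11[x]/(f) is a field with 11^4 = 14641 elements since f is irreducible of degree 4.)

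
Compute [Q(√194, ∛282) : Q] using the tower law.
[Q(√194, ∛282) : Q] = 6

Let L = Q(√194, ∛282). Since Q(√194) ⊂ L and [Q(√194):Q] = 2, the tower law gives 2 | [L:Q]. Likewise Q(∛282) ⊂ L with [Q(∛282):Q] = 3 (because 282 is not a perfect cube), so 3 | [L:Q]. As gcd(2,3) = 1, [L:Q] is divisible by 6. Conversely L is generated over Q by √194 and ∛282, so [L:Q] ≤ 2·3 = 6. Therefore [Q(√194, ∛282) : Q] = 6.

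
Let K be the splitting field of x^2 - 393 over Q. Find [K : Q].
[K : Q] = 2

f(x) = x^2 - 393 factors as (x - √393)(x + √393). The splitting field is K = Q(√393). Since 393 is squarefree and > 1, it is not a perfect square, so x^2 - 393 is irreducible over Q and [Q(√393) : Q] = 2. Hence [K : Q] = 2.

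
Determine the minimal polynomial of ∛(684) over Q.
m_α(x) = x^3 - 684

α satisfies α^3 = 684, so x^3 - 684 annihilates α. By the rational root test, a rational root p/q (in lowest terms) of x^3 - 684 would satisfy p^3 = 684 q^3, forcing q = 1 and p^3 = 684; but 684 is not a perfect cube, contradiction. A monic cubic over Q with no rational root is irreducible (any nontrivial factorization would include a linear factor). Hence x^3 - 684 is the minimal polynomial of α, and in particular [Q(α):Q] = 3.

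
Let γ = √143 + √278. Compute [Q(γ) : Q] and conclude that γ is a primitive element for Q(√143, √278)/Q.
[Q(γ) : Q] = 4 (equivalently, Q(γ) = Q(√143, √278))

Obviously Q(γ) ⊆ Q(√143, √278), and [Q(√143, √278):Q] = 4 (since 143, 278 are distinct squarefree integers > 1 with 39754 not a perfect square). To show equality we compute the minimal polynomial of γ. From γ = √143 + √278: γ^2 = 143 + 2√(39754) + 278 = 421 + 2√(39754), so γ^2 - 421 = 2√(39754); squaring, (γ^2 - 421)^2 = 4·39754, i.e. γ^4 - 842γ^2 + 177241 - 159016 = 0, i.e. γ^4 - 842γ^2 + 18225 = 0. So γ is a root of x^4 - 842x^2 + 18225. This polynomial is irreducible over Q: it has no rational root (each ±√143 ± √278 is irrational), and any factorization into two quadratics over Q would force √(39754) ∈ Q (pairing opposite roots) or √143, √278 ∈ Q (other pairings), all impossible. Hence [Q(γ):Q] = 4 = [Q(√143, √278):Q], so Q(γ) = Q(√143, √278).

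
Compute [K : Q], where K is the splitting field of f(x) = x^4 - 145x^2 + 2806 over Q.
[K : Q] = 4

Solving the quadratic in x^2: x^2 = (145 ± √(145^2 - 4·2806))/2 = (145 ± √9801)/2 = (145 ± 99)/2, giving x^2 = 23 or x^2 = 122. So f(x) = (x^2 - 23)(x^2 - 122) and the roots of f are ±√23, ±√122. Hence the splitting field is K = Q(√23, √122). Since 23 and 122 are distinct squarefree integers > 1, their product 2806 is not a perfect square, so √122 ∉ Q(√23). By the tower law [K:Q] = [Q(√23,√122):Q(√23)] · [Q(√23):Q] = 2 · 2 = 4.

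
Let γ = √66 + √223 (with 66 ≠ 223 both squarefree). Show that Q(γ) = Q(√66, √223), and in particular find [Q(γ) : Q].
[Q(γ) : Q] = 4 (equivalently, Q(γ) = Q(√66, √223))

Obviously Q(γ) ⊆ Q(√66, √223), and [Q(√66, √223):Q] = 4 (since 66, 223 are distinct squarefree integers > 1 with 14718 not a perfect square). To show equality we compute the minimal polynomial of γ. From γ = √66 + √223: γ^2 = 66 + 2√(14718) + 223 = 289 + 2√(14718), so γ^2 - 289 = 2√(14718); squaring, (γ^2 - 289)^2 = 4·14718, i.e. γ^4 - 578γ^2 + 83521 - 58872 = 0, i.e. γ^4 - 578γ^2 + 24649 = 0. So γ is a root of x^4 - 578x^2 + 24649. This polynomial is irreducible over Q: it has no rational root (each ±√66 ± √223 is irrational), and any factorization into two quadratics over Q would force √(14718) ∈ Q (pairing opposite roots) or √66, √223 ∈ Q (other pairings), all impossible. Hence [Q(γ):Q] = 4 = [Q(√66, √223):Q], so Q(γ) = Q(√66, √223).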